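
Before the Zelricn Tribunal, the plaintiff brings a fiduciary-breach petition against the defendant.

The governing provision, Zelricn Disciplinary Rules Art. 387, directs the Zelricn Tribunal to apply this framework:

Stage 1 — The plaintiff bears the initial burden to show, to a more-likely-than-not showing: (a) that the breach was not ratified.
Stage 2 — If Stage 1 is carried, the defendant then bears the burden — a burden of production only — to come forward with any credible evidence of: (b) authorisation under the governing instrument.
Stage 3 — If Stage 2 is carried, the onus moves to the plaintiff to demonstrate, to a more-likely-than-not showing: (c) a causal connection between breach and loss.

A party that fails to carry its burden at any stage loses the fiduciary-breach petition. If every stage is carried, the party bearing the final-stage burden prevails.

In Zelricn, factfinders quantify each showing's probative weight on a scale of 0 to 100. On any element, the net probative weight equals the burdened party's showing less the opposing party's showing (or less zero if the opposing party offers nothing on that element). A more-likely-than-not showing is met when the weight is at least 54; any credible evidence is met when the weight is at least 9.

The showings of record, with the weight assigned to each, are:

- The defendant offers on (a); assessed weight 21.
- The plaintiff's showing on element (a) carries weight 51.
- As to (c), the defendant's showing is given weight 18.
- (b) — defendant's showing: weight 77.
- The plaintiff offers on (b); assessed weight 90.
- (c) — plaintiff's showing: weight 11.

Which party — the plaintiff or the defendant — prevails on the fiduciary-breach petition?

defendant

At Stage 1 the plaintiff must meet a more-likely-than-not showing (weight is at least 54): on (a) the weight is 51 less the opposing 21 gives net 30, < 54, so (a) does not meet the standard.
  Stage 1 not carried; the plaintiff fails its burden.
So the defendant prevails.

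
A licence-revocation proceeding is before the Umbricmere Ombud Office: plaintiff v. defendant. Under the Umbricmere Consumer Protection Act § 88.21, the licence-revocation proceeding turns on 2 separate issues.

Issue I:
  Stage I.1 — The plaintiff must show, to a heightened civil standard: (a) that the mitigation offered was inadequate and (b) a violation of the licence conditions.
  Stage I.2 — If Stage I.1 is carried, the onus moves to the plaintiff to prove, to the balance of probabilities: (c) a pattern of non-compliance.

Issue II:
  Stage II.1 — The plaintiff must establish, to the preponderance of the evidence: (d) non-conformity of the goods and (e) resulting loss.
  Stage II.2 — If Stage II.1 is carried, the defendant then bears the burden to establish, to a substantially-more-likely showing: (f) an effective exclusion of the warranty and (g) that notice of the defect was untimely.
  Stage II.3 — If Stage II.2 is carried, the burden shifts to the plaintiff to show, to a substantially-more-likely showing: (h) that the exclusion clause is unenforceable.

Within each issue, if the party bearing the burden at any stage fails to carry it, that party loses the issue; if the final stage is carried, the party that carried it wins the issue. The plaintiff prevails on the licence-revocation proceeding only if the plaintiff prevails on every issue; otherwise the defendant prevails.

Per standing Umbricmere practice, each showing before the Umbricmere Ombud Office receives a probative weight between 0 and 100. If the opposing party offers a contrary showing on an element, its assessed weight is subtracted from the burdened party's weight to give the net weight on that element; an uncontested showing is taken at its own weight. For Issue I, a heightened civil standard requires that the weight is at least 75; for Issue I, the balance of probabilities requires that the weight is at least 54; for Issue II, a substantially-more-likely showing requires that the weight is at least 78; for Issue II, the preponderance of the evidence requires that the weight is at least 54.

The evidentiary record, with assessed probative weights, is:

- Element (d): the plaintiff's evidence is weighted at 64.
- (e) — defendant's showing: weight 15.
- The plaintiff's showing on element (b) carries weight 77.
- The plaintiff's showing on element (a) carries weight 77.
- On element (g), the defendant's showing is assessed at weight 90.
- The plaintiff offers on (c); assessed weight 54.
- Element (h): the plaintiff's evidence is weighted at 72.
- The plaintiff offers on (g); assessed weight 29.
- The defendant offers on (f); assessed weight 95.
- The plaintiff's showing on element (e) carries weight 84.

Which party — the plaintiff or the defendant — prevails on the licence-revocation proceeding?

— Issue I —
At Stage I.1 the plaintiff must meet a heightened civil standard (weight is at least 75): on (a) the weight is 77, ≥ 75, so (a) meets the standard; on (b) the weight is 77, ≥ 75, so (b) meets the standard.
  All elements met. The plaintiff retains the burden for Stage I.2.
At Stage I.2 the plaintiff must meet the balance of probabilities (weight is at least 54): on (c) the weight is 54, which does reach 54, so (c) meets the standard.
  The plaintiff carries the last stage.
Every stage carried; the plaintiff prevails on this issue.
— Issue II —
Stage II.1 — burden on plaintiff; standard: the preponderance of the evidence (weight is at least 54).
    (d): 64 ≥ 54 [met]
    (e): 84 − 15 = 69 ≥ 54 [met]
  All elements met. The burden passes to the defendant.
Stage II.2 — burden on defendant; standard: a substantially-more-likely showing (weight is at least 78).
    (f): 95 ≥ 78 [met]
    (g): 90 − 29 = 61 < 78 [not met]
  The defendant does not carry Stage II.2.
The analysis ends at Stage II.2; the plaintiff prevails on this issue.
Per-issue: Issue I → plaintiff; Issue II → plaintiff. The plaintiff must prevail on every issue; overall, the plaintiff prevails.

plaintiff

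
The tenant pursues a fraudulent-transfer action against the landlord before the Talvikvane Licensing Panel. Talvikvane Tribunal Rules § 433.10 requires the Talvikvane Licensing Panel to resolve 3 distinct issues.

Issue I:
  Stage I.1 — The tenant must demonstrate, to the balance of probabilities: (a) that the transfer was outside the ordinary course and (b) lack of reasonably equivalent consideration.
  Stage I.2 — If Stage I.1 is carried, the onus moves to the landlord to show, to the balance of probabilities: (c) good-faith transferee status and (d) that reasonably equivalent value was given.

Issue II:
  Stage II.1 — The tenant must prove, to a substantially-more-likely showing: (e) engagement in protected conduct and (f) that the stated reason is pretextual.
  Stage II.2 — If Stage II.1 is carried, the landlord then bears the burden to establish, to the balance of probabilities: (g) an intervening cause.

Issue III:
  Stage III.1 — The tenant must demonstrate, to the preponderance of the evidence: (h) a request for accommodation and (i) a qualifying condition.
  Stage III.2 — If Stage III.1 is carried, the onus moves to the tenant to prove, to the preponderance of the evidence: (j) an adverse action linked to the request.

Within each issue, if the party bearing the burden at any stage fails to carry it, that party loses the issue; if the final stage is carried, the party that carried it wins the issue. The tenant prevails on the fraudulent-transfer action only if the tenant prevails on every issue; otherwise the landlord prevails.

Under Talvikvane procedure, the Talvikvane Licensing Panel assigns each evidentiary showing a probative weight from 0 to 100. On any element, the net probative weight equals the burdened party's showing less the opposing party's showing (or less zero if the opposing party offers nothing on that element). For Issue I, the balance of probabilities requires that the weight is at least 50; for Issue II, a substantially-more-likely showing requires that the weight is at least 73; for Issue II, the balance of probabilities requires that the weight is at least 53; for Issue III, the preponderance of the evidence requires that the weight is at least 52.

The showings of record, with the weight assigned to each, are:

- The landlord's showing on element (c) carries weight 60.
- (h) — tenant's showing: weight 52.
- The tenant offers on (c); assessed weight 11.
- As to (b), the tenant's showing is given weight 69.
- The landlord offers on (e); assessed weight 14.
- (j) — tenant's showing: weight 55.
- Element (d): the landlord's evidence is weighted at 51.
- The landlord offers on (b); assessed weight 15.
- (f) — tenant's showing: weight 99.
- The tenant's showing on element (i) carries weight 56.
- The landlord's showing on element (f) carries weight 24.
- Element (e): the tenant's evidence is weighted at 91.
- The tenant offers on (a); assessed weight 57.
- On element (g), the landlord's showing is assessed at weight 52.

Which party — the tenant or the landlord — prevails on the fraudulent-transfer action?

tenant

— Issue I —
At Stage I.1 the tenant must meet the balance of probabilities (weight is at least 50): on (a) the weight is 57, ≥ 50, so (a) meets the standard; on (b) the weight is 69 less the opposing 15 gives net 54, ≥ 50, so (b) meets the standard.
  The tenant carries Stage I.1; the landlord now bears the burden.
At Stage I.2 the landlord must meet the balance of probabilities (weight is at least 50): on (c) the weight is 60 less the opposing 11 gives net 49, which does not reach 50, so (c) does not meet the standard; on (d) the weight is 51, which does reach 50, so (d) meets the standard.
  Stage I.2 not carried; the landlord fails its burden.
The analysis ends at Stage I.2; the tenant prevails on this issue.
— Issue II —
Stage II.1 — burden on tenant; standard: a substantially-more-likely showing (weight is at least 73).
    (e): 91 − 14 = 77 ≥ 73 [met]
    (f): 99 − 24 = 75 ≥ 73 [met]
  Stage II.1 carried; the burden shifts to the landlord.
Stage II.2 — burden on landlord; standard: the balance of probabilities (weight is at least 53).
    (g): 52 < 53 [not met]
  Not every element is met, so the landlord fails to carry Stage II.2.
The analysis ends at Stage II.2; the tenant prevails on this issue.
— Issue III —
At Stage III.1 the tenant must meet the preponderance of the evidence (weight is at least 52): on (h) the weight is 52, ≥ 52, so (h) meets the standard; on (i) the weight is 56, ≥ 52, so (i) meets the standard.
  Stage III.1 carried; the burden remains with the tenant.
At Stage III.2 the tenant must meet the preponderance of the evidence (weight is at least 52): on (j) the weight is 55, which does reach 52, so (j) meets the standard.
  The tenant carries the last stage.
With every stage satisfied, the tenant prevails on this issue.
Per-issue: Issue I → tenant; Issue II → tenant; Issue III → tenant. The tenant must prevail on every issue; overall, the tenant prevails.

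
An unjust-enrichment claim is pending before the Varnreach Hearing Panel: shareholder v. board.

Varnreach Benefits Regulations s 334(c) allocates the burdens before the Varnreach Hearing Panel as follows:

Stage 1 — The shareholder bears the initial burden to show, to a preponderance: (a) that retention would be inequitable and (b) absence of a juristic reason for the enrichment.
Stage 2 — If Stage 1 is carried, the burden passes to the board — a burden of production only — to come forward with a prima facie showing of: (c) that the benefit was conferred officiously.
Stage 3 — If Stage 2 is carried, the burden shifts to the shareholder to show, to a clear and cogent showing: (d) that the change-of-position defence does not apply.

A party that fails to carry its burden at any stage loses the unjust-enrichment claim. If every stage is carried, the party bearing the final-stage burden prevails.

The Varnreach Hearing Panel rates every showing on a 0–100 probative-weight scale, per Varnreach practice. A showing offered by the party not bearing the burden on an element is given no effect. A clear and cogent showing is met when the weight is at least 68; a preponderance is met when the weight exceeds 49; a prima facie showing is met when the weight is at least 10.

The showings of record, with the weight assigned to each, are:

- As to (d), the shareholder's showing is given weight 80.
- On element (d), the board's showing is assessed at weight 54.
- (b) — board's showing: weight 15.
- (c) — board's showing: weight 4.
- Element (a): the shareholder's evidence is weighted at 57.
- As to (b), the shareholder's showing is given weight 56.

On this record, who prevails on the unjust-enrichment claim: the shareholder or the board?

shareholder

Stage 1 — burden on shareholder; standard: a preponderance (weight exceeds 49).
    (a): 57 > 49 [met]
    (b): 56 (board's 15 disregarded) > 49 [met]
  Stage 1 carried; the burden shifts to the board.
Stage 2 — burden on board; standard: a prima facie showing (weight is at least 10).
    (c): 4 < 10 [not met]
  Not every element is met, so the board fails to carry Stage 2.
So the shareholder prevails.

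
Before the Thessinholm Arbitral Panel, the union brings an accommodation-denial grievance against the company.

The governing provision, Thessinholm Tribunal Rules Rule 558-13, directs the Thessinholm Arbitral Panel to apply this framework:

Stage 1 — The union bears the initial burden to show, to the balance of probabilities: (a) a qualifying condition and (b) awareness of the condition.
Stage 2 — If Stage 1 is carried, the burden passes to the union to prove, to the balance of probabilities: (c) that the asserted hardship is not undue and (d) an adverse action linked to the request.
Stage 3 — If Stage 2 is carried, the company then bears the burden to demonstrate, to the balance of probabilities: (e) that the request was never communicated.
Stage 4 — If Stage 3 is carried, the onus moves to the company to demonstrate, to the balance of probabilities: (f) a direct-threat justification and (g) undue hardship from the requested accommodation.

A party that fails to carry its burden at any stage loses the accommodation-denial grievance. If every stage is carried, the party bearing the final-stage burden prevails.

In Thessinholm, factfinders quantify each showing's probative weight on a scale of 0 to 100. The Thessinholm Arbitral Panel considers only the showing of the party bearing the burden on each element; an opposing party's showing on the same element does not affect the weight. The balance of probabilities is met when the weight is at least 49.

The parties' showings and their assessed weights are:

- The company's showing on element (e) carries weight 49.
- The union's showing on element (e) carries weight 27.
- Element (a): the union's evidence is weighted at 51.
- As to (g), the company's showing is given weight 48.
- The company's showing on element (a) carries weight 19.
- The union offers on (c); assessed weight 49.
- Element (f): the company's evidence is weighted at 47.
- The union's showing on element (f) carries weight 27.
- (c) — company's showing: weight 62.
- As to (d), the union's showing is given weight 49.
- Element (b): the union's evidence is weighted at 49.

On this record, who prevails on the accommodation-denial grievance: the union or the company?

Stage 1 (union, the balance of probabilities, weight is at least 49): (a) 51 (company's 19 disregarded) ≥ 49 — meets; (b) 49 ≥ 49 — meets.
  Stage 1 carried; the burden remains with the union.
Stage 2 (union, the balance of probabilities, weight is at least 49): (c) 49 (company's 62 disregarded) ≥ 49 — meets; (d) 49 ≥ 49 — meets.
  All elements met. The burden passes to the company.
Stage 3 (company, the balance of probabilities, weight is at least 49): (e) 49 (union's 27 disregarded) ≥ 49 — meets.
  All elements met. The company retains the burden for Stage 4.
Stage 4 (company, the balance of probabilities, weight is at least 49): (f) 47 (union's 27 disregarded) < 49 — fails; (g) 48 < 49 — fails.
  Not every element is met, so the company fails to carry Stage 4.
The union prevails.

union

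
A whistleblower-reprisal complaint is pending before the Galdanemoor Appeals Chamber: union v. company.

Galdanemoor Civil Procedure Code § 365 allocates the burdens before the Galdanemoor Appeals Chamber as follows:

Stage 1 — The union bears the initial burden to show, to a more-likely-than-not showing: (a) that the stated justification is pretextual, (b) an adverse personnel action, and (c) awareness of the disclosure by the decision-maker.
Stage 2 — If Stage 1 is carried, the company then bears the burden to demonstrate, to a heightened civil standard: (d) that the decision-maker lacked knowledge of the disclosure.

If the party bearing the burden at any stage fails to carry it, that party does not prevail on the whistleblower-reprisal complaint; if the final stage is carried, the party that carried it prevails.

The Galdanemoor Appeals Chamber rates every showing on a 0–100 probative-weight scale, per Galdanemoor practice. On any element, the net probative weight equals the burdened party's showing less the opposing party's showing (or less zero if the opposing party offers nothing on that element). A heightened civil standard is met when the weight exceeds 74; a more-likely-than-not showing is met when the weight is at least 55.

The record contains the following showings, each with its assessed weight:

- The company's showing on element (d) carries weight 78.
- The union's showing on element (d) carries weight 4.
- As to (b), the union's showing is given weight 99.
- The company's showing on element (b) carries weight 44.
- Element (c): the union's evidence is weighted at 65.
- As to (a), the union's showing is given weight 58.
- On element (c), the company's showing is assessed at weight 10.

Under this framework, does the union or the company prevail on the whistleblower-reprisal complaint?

union

Stage 1 — burden on union; standard: a more-likely-than-not showing (weight is at least 55).
    (a): 58 ≥ 55 [met]
    (b): 99 − 44 = 55 ≥ 55 [met]
    (c): 65 − 10 = 55 ≥ 55 [met]
  Stage 1 carried; the burden shifts to the company.
Stage 2 — burden on company; standard: a heightened civil standard (weight exceeds 74).
    (d): 78 − 4 = 74 ≤ 74 [not met]
  Stage 2 not carried; the company fails its burden.
The analysis ends at Stage 2; the union prevails.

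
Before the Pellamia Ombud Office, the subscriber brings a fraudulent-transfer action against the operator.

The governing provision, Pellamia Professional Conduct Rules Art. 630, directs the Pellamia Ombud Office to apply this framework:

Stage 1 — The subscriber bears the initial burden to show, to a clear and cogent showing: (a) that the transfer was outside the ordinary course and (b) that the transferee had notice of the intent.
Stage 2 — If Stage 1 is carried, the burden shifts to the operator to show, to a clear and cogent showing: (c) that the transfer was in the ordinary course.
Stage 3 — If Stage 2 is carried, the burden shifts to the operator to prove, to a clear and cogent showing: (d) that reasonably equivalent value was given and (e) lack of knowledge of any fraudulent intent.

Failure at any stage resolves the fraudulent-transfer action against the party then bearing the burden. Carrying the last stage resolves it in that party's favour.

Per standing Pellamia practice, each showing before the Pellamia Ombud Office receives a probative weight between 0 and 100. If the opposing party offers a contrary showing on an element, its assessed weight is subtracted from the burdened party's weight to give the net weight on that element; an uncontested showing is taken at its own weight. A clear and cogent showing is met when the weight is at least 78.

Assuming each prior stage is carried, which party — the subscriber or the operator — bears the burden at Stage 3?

operator

Stage 3's rule assigns the burden to the operator (to a clear and cogent showing).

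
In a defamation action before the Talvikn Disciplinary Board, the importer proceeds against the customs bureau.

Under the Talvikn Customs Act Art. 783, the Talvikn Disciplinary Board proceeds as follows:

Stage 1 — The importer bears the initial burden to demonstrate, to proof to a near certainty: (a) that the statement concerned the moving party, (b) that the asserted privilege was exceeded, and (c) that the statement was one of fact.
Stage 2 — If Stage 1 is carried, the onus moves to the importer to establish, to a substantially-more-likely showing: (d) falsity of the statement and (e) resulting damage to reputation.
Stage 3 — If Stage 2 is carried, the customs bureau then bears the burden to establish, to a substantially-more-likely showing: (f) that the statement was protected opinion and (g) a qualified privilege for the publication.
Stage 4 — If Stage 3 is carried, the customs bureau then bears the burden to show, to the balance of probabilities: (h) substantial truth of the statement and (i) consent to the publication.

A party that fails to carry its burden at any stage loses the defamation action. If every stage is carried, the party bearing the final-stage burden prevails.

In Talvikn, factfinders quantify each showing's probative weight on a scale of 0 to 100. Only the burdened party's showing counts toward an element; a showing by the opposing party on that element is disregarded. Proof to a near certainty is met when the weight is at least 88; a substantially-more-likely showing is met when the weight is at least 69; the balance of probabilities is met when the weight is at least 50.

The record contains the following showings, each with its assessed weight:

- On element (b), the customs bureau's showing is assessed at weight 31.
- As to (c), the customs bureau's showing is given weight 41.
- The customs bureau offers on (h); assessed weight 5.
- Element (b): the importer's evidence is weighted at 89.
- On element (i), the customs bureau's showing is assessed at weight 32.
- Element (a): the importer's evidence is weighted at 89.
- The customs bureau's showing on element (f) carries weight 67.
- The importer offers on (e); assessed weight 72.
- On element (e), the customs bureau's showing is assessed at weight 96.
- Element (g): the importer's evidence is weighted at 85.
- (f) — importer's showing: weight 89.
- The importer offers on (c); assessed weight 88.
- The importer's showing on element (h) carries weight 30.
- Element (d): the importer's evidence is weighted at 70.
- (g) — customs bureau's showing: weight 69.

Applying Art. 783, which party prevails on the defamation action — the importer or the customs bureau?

Stage 1 (importer, proof to a near certainty, weight is at least 88): (a) 89 ≥ 88 — meets; (b) 89 (customs bureau's 31 disregarded) ≥ 88 — meets; (c) 88 (customs bureau's 41 disregarded) ≥ 88 — meets.
  Stage 1 carried; the burden remains with the importer.
Stage 2 (importer, a substantially-more-likely showing, weight is at least 69): (d) 70 ≥ 69 — meets; (e) 72 (customs bureau's 96 disregarded) ≥ 69 — meets.
  The importer carries Stage 2; the customs bureau now bears the burden.
Stage 3 (customs bureau, a substantially-more-likely showing, weight is at least 69): (f) 67 (importer's 89 disregarded) < 69 — fails; (g) 69 (importer's 85 disregarded) ≥ 69 — meets.
  Not every element is met, so the customs bureau fails to carry Stage 3.
The analysis ends at Stage 3; the importer prevails.

importer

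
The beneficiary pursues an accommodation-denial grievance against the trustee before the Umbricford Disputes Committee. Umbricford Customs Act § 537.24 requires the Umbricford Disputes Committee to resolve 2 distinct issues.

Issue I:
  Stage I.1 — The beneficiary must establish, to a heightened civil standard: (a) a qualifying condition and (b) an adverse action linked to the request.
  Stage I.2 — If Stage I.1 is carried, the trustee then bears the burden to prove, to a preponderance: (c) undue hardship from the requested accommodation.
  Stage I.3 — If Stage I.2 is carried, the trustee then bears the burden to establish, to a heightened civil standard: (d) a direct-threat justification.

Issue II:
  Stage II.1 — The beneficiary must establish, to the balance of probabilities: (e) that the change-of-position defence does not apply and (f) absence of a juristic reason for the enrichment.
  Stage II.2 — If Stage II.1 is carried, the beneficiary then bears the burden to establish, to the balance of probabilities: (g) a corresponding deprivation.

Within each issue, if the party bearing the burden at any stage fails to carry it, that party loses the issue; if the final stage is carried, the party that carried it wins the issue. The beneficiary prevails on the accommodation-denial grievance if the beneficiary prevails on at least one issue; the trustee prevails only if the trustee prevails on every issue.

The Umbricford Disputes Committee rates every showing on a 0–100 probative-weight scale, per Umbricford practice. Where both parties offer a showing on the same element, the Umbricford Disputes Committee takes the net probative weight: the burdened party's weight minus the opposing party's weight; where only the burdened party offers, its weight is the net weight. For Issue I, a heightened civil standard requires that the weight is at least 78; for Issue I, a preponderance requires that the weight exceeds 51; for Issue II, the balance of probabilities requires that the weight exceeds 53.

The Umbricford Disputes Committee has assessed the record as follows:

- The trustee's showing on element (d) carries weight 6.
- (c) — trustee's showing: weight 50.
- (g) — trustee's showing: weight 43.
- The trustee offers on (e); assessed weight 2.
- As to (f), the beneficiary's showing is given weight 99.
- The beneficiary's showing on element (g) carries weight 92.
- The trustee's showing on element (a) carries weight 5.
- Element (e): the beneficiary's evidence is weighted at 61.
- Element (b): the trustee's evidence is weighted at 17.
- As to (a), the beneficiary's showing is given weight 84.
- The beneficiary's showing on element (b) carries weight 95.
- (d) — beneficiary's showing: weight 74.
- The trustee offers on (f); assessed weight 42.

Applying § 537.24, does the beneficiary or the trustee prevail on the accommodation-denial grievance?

beneficiary

— Issue I —
Stage I.1 — burden on beneficiary; standard: a heightened civil standard (weight is at least 78).
    (a): 84 − 5 = 79 ≥ 78 [met]
    (b): 95 − 17 = 78 ≥ 78 [met]
  Stage I.1 is satisfied; the onus moves to the trustee.
Stage I.2 — burden on trustee; standard: a preponderance (weight exceeds 51).
    (c): 50 ≤ 51 [not met]
  Not every element is met, so the trustee fails to carry Stage I.2.
The analysis ends at Stage I.2; the beneficiary prevails on this issue.
— Issue II —
At Stage II.1 the beneficiary must meet the balance of probabilities (weight exceeds 53): on (e) the weight is 61 less the opposing 2 gives net 59, which does exceed 53, so (e) meets the standard; on (f) the weight is 99 less the opposing 42 gives net 57, > 53, so (f) meets the standard.
  Stage II.1 is satisfied; the beneficiary continues to bear the burden.
At Stage II.2 the beneficiary must meet the balance of probabilities (weight exceeds 53): on (g) the weight is 92 less the opposing 43 gives net 49, which does not exceed 53, so (g) does not meet the standard.
  Not every element is met, so the beneficiary fails to carry Stage II.2.
The trustee prevails on this issue.
Per-issue: Issue I → beneficiary; Issue II → trustee. The beneficiary must prevail on at least one issue; overall, the beneficiary prevails.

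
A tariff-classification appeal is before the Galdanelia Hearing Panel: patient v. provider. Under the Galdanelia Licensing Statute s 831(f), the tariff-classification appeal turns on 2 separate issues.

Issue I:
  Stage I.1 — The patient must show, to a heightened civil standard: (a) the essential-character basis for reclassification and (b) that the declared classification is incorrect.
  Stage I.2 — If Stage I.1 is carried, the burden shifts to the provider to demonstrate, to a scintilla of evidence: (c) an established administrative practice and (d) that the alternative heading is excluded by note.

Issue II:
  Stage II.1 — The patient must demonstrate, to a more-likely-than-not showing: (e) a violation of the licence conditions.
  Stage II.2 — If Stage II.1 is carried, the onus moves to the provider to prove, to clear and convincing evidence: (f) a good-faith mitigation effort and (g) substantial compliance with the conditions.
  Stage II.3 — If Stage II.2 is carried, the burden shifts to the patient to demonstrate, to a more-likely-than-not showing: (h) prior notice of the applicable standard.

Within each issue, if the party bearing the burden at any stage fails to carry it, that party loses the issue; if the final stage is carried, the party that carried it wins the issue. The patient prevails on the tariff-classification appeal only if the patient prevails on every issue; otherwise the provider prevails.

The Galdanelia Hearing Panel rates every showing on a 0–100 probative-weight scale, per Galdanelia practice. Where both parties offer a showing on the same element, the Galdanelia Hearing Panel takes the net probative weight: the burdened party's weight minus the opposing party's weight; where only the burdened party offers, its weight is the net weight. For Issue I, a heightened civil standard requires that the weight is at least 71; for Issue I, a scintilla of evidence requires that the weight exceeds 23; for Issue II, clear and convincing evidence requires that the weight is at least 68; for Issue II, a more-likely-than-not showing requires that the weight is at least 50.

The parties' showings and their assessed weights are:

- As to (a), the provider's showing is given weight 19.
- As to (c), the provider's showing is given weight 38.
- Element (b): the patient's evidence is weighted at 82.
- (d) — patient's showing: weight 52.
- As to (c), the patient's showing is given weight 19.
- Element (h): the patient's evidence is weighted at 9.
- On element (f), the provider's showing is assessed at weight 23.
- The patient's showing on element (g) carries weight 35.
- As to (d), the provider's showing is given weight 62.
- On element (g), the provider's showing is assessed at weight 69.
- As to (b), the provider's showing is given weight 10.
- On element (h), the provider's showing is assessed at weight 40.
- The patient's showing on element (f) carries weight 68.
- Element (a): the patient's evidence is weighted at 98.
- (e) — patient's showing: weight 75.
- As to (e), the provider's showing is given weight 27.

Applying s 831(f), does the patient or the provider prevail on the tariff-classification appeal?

provider

— Issue I —
Stage I.1 (patient, a heightened civil standard, weight is at least 71): (a) net 98−19=79 ≥ 71 — meets; (b) net 82−10=72 ≥ 71 — meets.
  All elements met. The burden passes to the provider.
Stage I.2 (provider, a scintilla of evidence, weight exceeds 23): (c) net 38−19=19 ≤ 23 — fails; (d) net 62−52=10 ≤ 23 — fails.
  Stage I.2 not carried; the provider fails its burden.
The analysis ends at Stage I.2; the patient prevails on this issue.
— Issue II —
At Stage II.1 the patient must meet a more-likely-than-not showing (weight is at least 50): on (e) the weight is 75 less the opposing 27 gives net 48, < 50, so (e) does not meet the standard.
  Not every element is met, so the patient fails to carry Stage II.1.
The provider prevails on this issue.
Per-issue: Issue I → patient; Issue II → provider. The patient must prevail on every issue; overall, the provider prevails.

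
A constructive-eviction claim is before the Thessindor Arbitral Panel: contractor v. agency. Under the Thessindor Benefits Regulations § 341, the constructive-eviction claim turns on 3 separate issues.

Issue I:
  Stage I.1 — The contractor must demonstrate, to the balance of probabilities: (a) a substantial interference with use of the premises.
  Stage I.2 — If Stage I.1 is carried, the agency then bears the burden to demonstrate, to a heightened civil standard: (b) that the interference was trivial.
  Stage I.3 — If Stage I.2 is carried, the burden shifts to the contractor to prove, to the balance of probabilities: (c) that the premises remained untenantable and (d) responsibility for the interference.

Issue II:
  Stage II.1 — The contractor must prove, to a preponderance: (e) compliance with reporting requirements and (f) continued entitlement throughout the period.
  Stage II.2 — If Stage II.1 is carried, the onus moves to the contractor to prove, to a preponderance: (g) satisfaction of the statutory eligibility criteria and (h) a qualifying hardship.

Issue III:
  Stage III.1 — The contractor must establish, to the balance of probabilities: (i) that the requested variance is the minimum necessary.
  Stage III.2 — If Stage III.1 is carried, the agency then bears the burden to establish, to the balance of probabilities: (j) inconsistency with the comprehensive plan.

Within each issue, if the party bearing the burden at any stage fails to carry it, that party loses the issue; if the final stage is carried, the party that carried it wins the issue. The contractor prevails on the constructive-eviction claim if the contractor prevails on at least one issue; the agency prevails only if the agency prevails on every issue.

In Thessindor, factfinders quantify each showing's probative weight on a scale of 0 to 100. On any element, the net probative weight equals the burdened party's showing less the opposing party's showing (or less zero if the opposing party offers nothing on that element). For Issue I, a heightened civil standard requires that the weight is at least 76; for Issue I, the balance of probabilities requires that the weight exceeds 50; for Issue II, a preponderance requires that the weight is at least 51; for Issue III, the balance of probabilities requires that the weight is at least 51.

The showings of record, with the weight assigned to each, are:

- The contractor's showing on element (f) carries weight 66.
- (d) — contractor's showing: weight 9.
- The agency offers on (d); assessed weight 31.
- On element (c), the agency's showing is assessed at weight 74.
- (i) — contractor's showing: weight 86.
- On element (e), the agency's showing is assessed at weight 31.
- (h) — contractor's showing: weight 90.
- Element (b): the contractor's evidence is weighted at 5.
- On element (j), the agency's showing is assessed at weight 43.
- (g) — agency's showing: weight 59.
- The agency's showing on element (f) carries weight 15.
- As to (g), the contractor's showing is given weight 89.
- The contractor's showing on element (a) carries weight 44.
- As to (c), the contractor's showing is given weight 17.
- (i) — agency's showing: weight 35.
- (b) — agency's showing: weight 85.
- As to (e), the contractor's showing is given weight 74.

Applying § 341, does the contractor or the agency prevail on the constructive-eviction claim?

— Issue I —
Stage I.1 (contractor, the balance of probabilities, weight exceeds 50): (a) 44 ≤ 50 — fails.
  Not every element is met, so the contractor fails to carry Stage I.1.
So the agency prevails on this issue.
— Issue II —
Stage II.1 (contractor, a preponderance, weight is at least 51): (e) net 74−31=43 < 51 — fails; (f) net 66−15=51 ≥ 51 — meets.
  Stage II.1 not carried; the contractor fails its burden.
So the agency prevails on this issue.
— Issue III —
Stage III.1 — burden on contractor; standard: the balance of probabilities (weight is at least 51).
    (i): 86 − 35 = 51 ≥ 51 [met]
  The contractor carries Stage III.1; the agency now bears the burden.
Stage III.2 — burden on agency; standard: the balance of probabilities (weight is at least 51).
    (j): 43 < 51 [not met]
  Stage III.2 not carried; the agency fails its burden.
The contractor prevails on this issue.
Per-issue: Issue I → agency; Issue II → agency; Issue III → contractor. The contractor must prevail on at least one issue; overall, the contractor prevails.

contractor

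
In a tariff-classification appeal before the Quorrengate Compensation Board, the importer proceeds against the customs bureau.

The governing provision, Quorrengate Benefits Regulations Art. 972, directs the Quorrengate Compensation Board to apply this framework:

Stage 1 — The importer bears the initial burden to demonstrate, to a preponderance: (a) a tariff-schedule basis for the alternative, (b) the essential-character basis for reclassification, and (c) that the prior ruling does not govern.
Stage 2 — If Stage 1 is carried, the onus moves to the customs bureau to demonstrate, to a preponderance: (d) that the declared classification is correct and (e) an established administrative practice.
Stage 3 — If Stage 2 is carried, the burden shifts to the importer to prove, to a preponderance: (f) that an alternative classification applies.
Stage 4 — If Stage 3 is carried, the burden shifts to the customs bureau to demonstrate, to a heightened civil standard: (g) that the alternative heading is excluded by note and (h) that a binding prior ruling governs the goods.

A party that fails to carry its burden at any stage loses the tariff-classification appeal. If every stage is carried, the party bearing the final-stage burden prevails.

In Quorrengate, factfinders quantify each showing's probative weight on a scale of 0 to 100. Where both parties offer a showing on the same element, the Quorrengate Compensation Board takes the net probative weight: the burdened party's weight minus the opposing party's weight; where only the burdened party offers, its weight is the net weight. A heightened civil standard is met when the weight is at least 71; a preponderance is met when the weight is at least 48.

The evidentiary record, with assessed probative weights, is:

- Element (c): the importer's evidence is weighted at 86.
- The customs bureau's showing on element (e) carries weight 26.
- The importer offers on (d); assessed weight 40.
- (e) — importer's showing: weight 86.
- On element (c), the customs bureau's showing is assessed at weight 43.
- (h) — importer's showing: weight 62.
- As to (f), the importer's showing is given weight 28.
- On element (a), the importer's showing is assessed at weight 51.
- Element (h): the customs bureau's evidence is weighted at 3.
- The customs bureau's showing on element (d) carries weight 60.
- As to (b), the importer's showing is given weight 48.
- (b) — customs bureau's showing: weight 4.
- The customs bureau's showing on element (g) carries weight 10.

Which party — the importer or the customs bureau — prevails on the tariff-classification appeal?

customs bureau

Stage 1 — burden on importer; standard: a preponderance (weight is at least 48).
    (a): 51 ≥ 48 [met]
    (b): 48 − 4 = 44 < 48 [not met]
    (c): 86 − 43 = 43 < 48 [not met]
  Not every element is met, so the importer fails to carry Stage 1.
The customs bureau prevails.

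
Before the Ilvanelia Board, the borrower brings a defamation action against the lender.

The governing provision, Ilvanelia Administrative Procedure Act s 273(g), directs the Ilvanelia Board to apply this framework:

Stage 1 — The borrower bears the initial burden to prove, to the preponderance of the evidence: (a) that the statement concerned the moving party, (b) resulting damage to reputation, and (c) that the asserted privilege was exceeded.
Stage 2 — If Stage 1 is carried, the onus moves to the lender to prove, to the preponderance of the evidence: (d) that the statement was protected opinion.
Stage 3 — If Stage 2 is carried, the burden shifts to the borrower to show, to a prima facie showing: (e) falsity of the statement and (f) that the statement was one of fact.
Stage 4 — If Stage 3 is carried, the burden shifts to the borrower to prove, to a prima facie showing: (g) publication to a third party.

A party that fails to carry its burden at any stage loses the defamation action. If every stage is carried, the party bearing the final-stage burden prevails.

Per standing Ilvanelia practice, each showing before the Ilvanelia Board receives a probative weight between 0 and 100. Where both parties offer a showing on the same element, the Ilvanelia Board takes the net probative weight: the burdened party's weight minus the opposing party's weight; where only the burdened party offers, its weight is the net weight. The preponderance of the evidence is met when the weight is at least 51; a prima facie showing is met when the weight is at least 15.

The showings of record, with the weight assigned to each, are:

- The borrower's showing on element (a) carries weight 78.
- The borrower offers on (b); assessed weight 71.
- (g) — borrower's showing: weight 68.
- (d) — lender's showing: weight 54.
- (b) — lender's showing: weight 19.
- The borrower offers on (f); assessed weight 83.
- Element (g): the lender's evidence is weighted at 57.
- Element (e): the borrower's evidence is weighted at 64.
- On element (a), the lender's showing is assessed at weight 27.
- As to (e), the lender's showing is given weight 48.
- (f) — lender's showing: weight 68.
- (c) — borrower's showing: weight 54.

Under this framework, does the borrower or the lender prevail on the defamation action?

lender

Stage 1 — burden on borrower; standard: the preponderance of the evidence (weight is at least 51).
    (a): 78 − 27 = 51 ≥ 51 [met]
    (b): 71 − 19 = 52 ≥ 51 [met]
    (c): 54 ≥ 51 [met]
  Stage 1 is satisfied; the onus moves to the lender.
Stage 2 — burden on lender; standard: the preponderance of the evidence (weight is at least 51).
    (d): 54 ≥ 51 [met]
  All elements met. The burden passes to the borrower.
Stage 3 — burden on borrower; standard: a prima facie showing (weight is at least 15).
    (e): 64 − 48 = 16 ≥ 15 [met]
    (f): 83 − 68 = 15 ≥ 15 [met]
  Stage 3 is satisfied; the borrower continues to bear the burden.
Stage 4 — burden on borrower; standard: a prima facie showing (weight is at least 15).
    (g): 68 − 57 = 11 < 15 [not met]
  Not every element is met, so the borrower fails to carry Stage 4.
So the lender prevails.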